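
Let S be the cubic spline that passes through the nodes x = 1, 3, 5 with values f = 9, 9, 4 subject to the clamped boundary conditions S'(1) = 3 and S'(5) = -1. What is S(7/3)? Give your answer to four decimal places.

10.1481

Let M_i = S''(x_i). Step sizes h_i = 2, 2; slopes of the chords Δ_i = (y_(i+1) - y_i)/h_i = 0, -5/2.
  2·M_0 + 8·M_1 + 2·M_2 = 6(Δ_1 - Δ_0) = -15
Clamped end conditions give two more equations: 2h_0·M_0 + h_0·M_1 = 6(Δ_0 - S'(1)) = -18 and h_1·M_1 + 2h_1·M_2 = 6(S'(5) - Δ_1) = 9.
Solving the tridiagonal system: M_0 = -29/8, M_1 = -7/4, M_2 = 25/8.
On [1, 3], S(x) = 9 + 3·(x - 1) - 29/16·(x - 1)² + 5/32·(x - 1)³.
With (x - 1) = 4/3: S(7/3) = 274/27.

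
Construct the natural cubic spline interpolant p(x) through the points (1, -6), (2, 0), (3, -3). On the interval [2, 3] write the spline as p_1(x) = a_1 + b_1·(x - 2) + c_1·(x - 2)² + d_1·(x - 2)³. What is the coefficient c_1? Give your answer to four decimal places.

Put m_i = p'' at the i-th knot. Here h = (1, 1) and Δ = (6, -3), so the interior equations h_(i-1)·m_(i-1) + 2(h_(i-1)+h_i)·m_i + h_i·m_(i+1) = 6(Δ_i − Δ_(i-1)) read
  1·m_0 + 4·m_1 + 1·m_2 = 6(Δ_1 - Δ_0) = -54
Natural end conditions: m_0 = m_2 = 0.
Hence m_0 = 0, m_1 = -27/2, m_2 = 0.
On [2, 3], with p_1(x) = a_1 + b_1·(x - 2) + c_1·(x - 2)² + d_1·(x - 2)³: c_1 = m_1/2 = -27/4, d_1 = (m_2 - m_1)/(6h_1) = 9/4, b_1 = Δ_1 - h_1(2m_1 + m_2)/6 = 3/2.

-6.7500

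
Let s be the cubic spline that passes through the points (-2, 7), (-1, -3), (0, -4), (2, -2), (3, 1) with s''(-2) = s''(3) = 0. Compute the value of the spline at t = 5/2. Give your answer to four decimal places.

Let σ_i = s''(x_i). Step sizes h_i = 1, 1, 2, 1; slopes of the chords Δ_i = (y_(i+1) - y_i)/h_i = -10, -1, 1, 3.
  1·σ_0 + 4·σ_1 + 1·σ_2 = 6(Δ_1 - Δ_0) = 54
  1·σ_1 + 6·σ_2 + 2·σ_3 = 6(Δ_2 - Δ_1) = 12
  2·σ_2 + 6·σ_3 + 1·σ_4 = 6(Δ_3 - Δ_2) = 12
Natural end conditions: σ_0 = σ_4 = 0.
Forward elimination and back-substitution give σ_0 = 0, σ_1 = 840/61, σ_2 = -66/61, σ_3 = 144/61, σ_4 = 0.
On [2, 3], s(t) = -2 + 135/61·(t - 2) + 72/61·(t - 2)² - 24/61·(t - 2)³.
With (t - 2) = 1/2: s(5/2) = -79/122.

-0.6475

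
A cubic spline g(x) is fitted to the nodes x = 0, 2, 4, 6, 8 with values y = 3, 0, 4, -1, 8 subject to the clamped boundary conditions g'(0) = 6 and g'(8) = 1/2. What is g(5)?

1

With M_i denoting the second derivative at x_i, h_i = 2, 2, 2, 2, and Δ_i = (y_(i+1) − y_i)/h_i = -3/2, 2, -5/2, 9/2:
  2·M_0 + 8·M_1 + 2·M_2 = 6(Δ_1 - Δ_0) = 21
  2·M_1 + 8·M_2 + 2·M_3 = 6(Δ_2 - Δ_1) = -27
  2·M_2 + 8·M_3 + 2·M_4 = 6(Δ_3 - Δ_2) = 42
Clamped end conditions give two more equations: 2h_0·M_0 + h_0·M_1 = 6(Δ_0 - g'(0)) = -45 and h_3·M_3 + 2h_3·M_4 = 6(g'(8) - Δ_3) = -24.
Solving the tridiagonal system: M_0 = -31/2, M_1 = 17/2, M_2 = -8, M_3 = 10, M_4 = -11.
On [4, 6], g(x) = 4 - 1/2·(x - 4) - 4·(x - 4)² + 3/2·(x - 4)³.
With (x - 4) = 1: g(5) = 1.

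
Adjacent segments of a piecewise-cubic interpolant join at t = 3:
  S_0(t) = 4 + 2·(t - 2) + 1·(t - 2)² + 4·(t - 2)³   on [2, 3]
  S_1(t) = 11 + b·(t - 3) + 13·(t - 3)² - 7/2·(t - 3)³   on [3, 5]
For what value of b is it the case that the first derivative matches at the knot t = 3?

16

S_0'(t) = 2 + 2·(t - 2) + 12·(t - 2)², so S_0'(3) = 16. On the right, S_1'(3) = b, so b = 16.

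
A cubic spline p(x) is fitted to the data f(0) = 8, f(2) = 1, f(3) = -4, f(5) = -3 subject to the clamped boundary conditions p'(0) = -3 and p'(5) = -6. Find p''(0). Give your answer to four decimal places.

1.1250

With m_i denoting the second derivative at x_i, h_i = 2, 1, 2, and Δ_i = (y_(i+1) − y_i)/h_i = -7/2, -5, 1/2:
  2·m_0 + 6·m_1 + 1·m_2 = 6(Δ_1 - Δ_0) = -9
  1·m_1 + 6·m_2 + 2·m_3 = 6(Δ_2 - Δ_1) = 33
Clamped end conditions give two more equations: 2h_0·m_0 + h_0·m_1 = 6(Δ_0 - p'(0)) = -3 and h_2·m_2 + 2h_2·m_3 = 6(p'(5) - Δ_2) = -39.
Solving the tridiagonal system: m_0 = 9/8, m_1 = -15/4, m_2 = 45/4, m_3 = -123/8.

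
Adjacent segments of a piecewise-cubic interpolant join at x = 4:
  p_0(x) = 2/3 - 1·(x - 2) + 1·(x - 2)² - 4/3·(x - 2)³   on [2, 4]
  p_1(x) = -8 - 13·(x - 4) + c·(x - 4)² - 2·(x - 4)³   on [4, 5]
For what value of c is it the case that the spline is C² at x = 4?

p_0''(x) = 2 - 8·(x - 2), so p_0''(4) = -14. On the right, p_1''(4) = 2c, so c = -7.

-7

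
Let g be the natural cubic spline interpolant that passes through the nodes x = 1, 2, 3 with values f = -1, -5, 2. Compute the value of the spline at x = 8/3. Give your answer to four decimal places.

With M_i denoting the second derivative at x_i, h_i = 1, 1, and Δ_i = (y_(i+1) − y_i)/h_i = -4, 7:
  1·M_0 + 4·M_1 + 1·M_2 = 6(Δ_1 - Δ_0) = 66
Natural end conditions: M_0 = M_2 = 0.
Solving the tridiagonal system: M_0 = 0, M_1 = 33/2, M_2 = 0.
On [2, 3], g(x) = -5 + 3/2·(x - 2) + 33/4·(x - 2)² - 11/4·(x - 2)³.
With (x - 2) = 2/3: g(8/3) = -31/27.

-1.1481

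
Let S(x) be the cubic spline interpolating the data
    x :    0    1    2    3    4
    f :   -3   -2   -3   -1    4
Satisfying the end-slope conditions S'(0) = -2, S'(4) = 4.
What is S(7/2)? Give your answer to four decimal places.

With M_i denoting the second derivative at x_i, h_i = 1, 1, 1, 1, and Δ_i = (y_(i+1) − y_i)/h_i = 1, -1, 2, 5:
  1·M_0 + 4·M_1 + 1·M_2 = 6(Δ_1 - Δ_0) = -12
  1·M_1 + 4·M_2 + 1·M_3 = 6(Δ_2 - Δ_1) = 18
  1·M_2 + 4·M_3 + 1·M_4 = 6(Δ_3 - Δ_2) = 18
Clamped end conditions give two more equations: 2h_0·M_0 + h_0·M_1 = 6(Δ_0 - S'(0)) = 18 and h_3·M_3 + 2h_3·M_4 = 6(S'(4) - Δ_3) = -6.
Hence M_0 = 51/4, M_1 = -15/2, M_2 = 21/4, M_3 = 9/2, M_4 = -21/4.
On [3, 4], S(x) = -1 + 35/8·(x - 3) + 9/4·(x - 3)² - 13/8·(x - 3)³.
With (x - 3) = 1/2: S(7/2) = 99/64.

1.5469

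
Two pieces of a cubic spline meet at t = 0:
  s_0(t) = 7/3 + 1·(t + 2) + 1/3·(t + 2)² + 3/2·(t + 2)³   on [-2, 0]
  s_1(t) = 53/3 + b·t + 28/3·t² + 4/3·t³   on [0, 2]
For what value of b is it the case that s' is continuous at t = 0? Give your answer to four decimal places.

20.3333

s_0'(t) = 1 + 2/3·(t + 2) + 9/2·(t + 2)², so s_0'(0) = 61/3. On the right, s_1'(0) = b, so b = 61/3.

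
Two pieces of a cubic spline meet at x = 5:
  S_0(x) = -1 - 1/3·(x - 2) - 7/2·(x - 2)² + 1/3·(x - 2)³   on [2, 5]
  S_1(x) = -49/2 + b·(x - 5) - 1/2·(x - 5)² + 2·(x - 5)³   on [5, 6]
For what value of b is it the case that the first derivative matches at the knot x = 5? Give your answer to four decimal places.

-12.3333

S_0'(x) = -1/3 - 7·(x - 2) + 1·(x - 2)², so S_0'(5) = -37/3. On the right, S_1'(5) = b, so b = -37/3.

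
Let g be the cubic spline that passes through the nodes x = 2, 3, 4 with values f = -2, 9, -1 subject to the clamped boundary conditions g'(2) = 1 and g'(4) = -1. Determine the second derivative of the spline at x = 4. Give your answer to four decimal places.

57.5000

Write M_i for g''(x_i). With h_i = 1, 1 and divided differences Δ_i = 11, -10, the continuity of g' gives the tridiagonal system
  1·M_0 + 4·M_1 + 1·M_2 = 6(Δ_1 - Δ_0) = -126
Clamped end conditions give two more equations: 2h_0·M_0 + h_0·M_1 = 6(Δ_0 - g'(2)) = 60 and h_1·M_1 + 2h_1·M_2 = 6(g'(4) - Δ_1) = 54.
Hence M_0 = 121/2, M_1 = -61, M_2 = 115/2.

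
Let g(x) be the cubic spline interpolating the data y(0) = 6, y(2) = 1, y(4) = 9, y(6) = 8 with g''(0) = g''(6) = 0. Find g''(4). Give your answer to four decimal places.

-4.9000

Put σ_i = g'' at the i-th knot. Here h = (2, 2, 2) and Δ = (-5/2, 4, -1/2), so the interior equations h_(i-1)·σ_(i-1) + 2(h_(i-1)+h_i)·σ_i + h_i·σ_(i+1) = 6(Δ_i − Δ_(i-1)) read
  2·σ_0 + 8·σ_1 + 2·σ_2 = 6(Δ_1 - Δ_0) = 39
  2·σ_1 + 8·σ_2 + 2·σ_3 = 6(Δ_2 - Δ_1) = -27
Natural end conditions: σ_0 = σ_3 = 0.
Solving the tridiagonal system: σ_0 = 0, σ_1 = 61/10, σ_2 = -49/10, σ_3 = 0.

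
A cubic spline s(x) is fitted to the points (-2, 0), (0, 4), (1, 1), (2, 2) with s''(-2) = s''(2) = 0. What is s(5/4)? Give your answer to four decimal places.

0.8363

With M_i denoting the second derivative at x_i, h_i = 2, 1, 1, and Δ_i = (y_(i+1) − y_i)/h_i = 2, -3, 1:
  2·M_0 + 6·M_1 + 1·M_2 = 6(Δ_1 - Δ_0) = -30
  1·M_1 + 4·M_2 + 1·M_3 = 6(Δ_2 - Δ_1) = 24
Natural end conditions: M_0 = M_3 = 0.
Hence M_0 = 0, M_1 = -144/23, M_2 = 174/23, M_3 = 0.
On [1, 2], s(x) = 1 - 35/23·(x - 1) + 87/23·(x - 1)² - 29/23·(x - 1)³.
With (x - 1) = 1/4: s(5/4) = 1231/1472.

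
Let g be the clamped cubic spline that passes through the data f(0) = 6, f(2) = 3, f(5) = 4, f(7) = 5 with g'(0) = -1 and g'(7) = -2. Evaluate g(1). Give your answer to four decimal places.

Write σ_i for g''(x_i). With h_i = 2, 3, 2 and divided differences Δ_i = -3/2, 1/3, 1/2, the continuity of g' gives the tridiagonal system
  2·σ_0 + 10·σ_1 + 3·σ_2 = 6(Δ_1 - Δ_0) = 11
  3·σ_1 + 10·σ_2 + 2·σ_3 = 6(Δ_2 - Δ_1) = 1
Clamped end conditions give two more equations: 2h_0·σ_0 + h_0·σ_1 = 6(Δ_0 - g'(0)) = -3 and h_2·σ_2 + 2h_2·σ_3 = 6(g'(7) - Δ_2) = -15.
Solving: σ_0 = -65/48, σ_1 = 29/24, σ_2 = 13/24, σ_3 = -193/48.
On [0, 2], g(x) = 6 - 1·x - 65/96·x² + 41/192·x³.
With x = 1: g(1) = 871/192.

4.5365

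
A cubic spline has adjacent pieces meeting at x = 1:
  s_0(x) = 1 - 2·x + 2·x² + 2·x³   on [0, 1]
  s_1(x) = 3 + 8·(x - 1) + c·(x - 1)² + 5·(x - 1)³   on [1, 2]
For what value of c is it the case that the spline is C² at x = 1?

8

s_0''(x) = 4 + 12·x, so s_0''(1) = 16. On the right, s_1''(1) = 2c, so c = 8.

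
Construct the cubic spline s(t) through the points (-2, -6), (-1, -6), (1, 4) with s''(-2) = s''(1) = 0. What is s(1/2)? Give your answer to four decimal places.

0.7188

Let M_i = s''(x_i). Step sizes h_i = 1, 2; slopes of the chords Δ_i = (y_(i+1) - y_i)/h_i = 0, 5.
  1·M_0 + 6·M_1 + 2·M_2 = 6(Δ_1 - Δ_0) = 30
Natural end conditions: M_0 = M_2 = 0.
Forward elimination and back-substitution give M_0 = 0, M_1 = 5, M_2 = 0.
On [-1, 1], s(t) = -6 + 5/3·(t + 1) + 5/2·(t + 1)² - 5/12·(t + 1)³.
With (t + 1) = 3/2: s(1/2) = 23/32.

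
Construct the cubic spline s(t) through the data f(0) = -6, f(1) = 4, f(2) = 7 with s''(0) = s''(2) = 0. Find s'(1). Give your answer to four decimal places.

With M_i denoting the second derivative at x_i, h_i = 1, 1, and Δ_i = (y_(i+1) − y_i)/h_i = 10, 3:
  1·M_0 + 4·M_1 + 1·M_2 = 6(Δ_1 - Δ_0) = -42
Natural end conditions: M_0 = M_2 = 0.
Forward elimination and back-substitution give M_0 = 0, M_1 = -21/2, M_2 = 0.
On [1, 2], s'(t) = b_1 + 2c_1·(t - 1) + 3d_1·(t - 1)² with b_1 = Δ_1 - h_1(2M_1 + M_2)/6 = 13/2, c_1 = M_1/2 = -21/4, d_1 = (M_2 - M_1)/(6h_1) = 7/4. So s'(1) = 13/2.

6.5000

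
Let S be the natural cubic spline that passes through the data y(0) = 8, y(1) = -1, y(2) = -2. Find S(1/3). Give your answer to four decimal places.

Write M_i for S''(x_i). With h_i = 1, 1 and divided differences Δ_i = -9, -1, the continuity of S' gives the tridiagonal system
  1·M_0 + 4·M_1 + 1·M_2 = 6(Δ_1 - Δ_0) = 48
Natural end conditions: M_0 = M_2 = 0.
Forward elimination and back-substitution give M_0 = 0, M_1 = 12, M_2 = 0.
On [0, 1], S(t) = 8 - 11·t + 0·t² + 2·t³.
With t = 1/3: S(1/3) = 119/27.

4.4074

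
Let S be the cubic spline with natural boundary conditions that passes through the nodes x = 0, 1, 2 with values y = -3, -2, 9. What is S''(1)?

Write m_i for S''(x_i). With h_i = 1, 1 and divided differences Δ_i = 1, 11, the continuity of S' gives the tridiagonal system
  1·m_0 + 4·m_1 + 1·m_2 = 6(Δ_1 - Δ_0) = 60
Natural end conditions: m_0 = m_2 = 0.
Solving: m_0 = 0, m_1 = 15, m_2 = 0.

15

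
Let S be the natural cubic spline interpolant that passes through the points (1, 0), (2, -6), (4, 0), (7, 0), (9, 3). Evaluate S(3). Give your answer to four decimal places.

-4.4852

Put M_i = S'' at the i-th knot. Here h = (1, 2, 3, 2) and Δ = (-6, 3, 0, 3/2), so the interior equations h_(i-1)·M_(i-1) + 2(h_(i-1)+h_i)·M_i + h_i·M_(i+1) = 6(Δ_i − Δ_(i-1)) read
  1·M_0 + 6·M_1 + 2·M_2 = 6(Δ_1 - Δ_0) = 54
  2·M_1 + 10·M_2 + 3·M_3 = 6(Δ_2 - Δ_1) = -18
  3·M_2 + 10·M_3 + 2·M_4 = 6(Δ_3 - Δ_2) = 9
Natural end conditions: M_0 = M_4 = 0.
Forward elimination and back-substitution give M_0 = 0, M_1 = 2664/253, M_2 = -1161/253, M_3 = 576/253, M_4 = 0.
On [2, 4], S(t) = -6 - 630/253·(t - 2) + 1332/253·(t - 2)² - 1275/1012·(t - 2)³.
With (t - 2) = 1: S(3) = -4539/1012.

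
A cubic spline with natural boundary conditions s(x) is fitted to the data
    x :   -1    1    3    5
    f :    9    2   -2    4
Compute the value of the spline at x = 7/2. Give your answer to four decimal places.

Write σ_i for s''(x_i). With h_i = 2, 2, 2 and divided differences Δ_i = -7/2, -2, 3, the continuity of s' gives the tridiagonal system
  2·σ_0 + 8·σ_1 + 2·σ_2 = 6(Δ_1 - Δ_0) = 9
  2·σ_1 + 8·σ_2 + 2·σ_3 = 6(Δ_2 - Δ_1) = 30
Natural end conditions: σ_0 = σ_3 = 0.
Solving: σ_0 = 0, σ_1 = 1/5, σ_2 = 37/10, σ_3 = 0.
On [3, 5], s(x) = -2 + 8/15·(x - 3) + 37/20·(x - 3)² - 37/120·(x - 3)³.
With (x - 3) = 1/2: s(7/2) = -419/320.

-1.3094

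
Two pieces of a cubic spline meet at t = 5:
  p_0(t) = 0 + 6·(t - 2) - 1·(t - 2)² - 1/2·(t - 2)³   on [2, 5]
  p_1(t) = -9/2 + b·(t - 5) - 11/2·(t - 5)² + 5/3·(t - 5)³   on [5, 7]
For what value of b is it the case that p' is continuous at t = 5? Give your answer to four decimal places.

-13.5000

p_0'(t) = 6 - 2·(t - 2) - 3/2·(t - 2)², so p_0'(5) = -27/2. On the right, p_1'(5) = b, so b = -27/2.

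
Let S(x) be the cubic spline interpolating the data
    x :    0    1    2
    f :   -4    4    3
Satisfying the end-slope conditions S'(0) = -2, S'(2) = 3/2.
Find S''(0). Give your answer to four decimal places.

With σ_i denoting the second derivative at x_i, h_i = 1, 1, and Δ_i = (y_(i+1) − y_i)/h_i = 8, -1:
  1·σ_0 + 4·σ_1 + 1·σ_2 = 6(Δ_1 - Δ_0) = -54
Clamped end conditions give two more equations: 2h_0·σ_0 + h_0·σ_1 = 6(Δ_0 - S'(0)) = 60 and h_1·σ_1 + 2h_1·σ_2 = 6(S'(2) - Δ_1) = 15.
Hence σ_0 = 181/4, σ_1 = -61/2, σ_2 = 91/4.

45.2500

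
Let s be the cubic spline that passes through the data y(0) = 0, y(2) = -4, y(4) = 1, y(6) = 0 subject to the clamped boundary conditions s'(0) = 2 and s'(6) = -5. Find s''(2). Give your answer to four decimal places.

With M_i denoting the second derivative at x_i, h_i = 2, 2, 2, and Δ_i = (y_(i+1) − y_i)/h_i = -2, 5/2, -1/2:
  2·M_0 + 8·M_1 + 2·M_2 = 6(Δ_1 - Δ_0) = 27
  2·M_1 + 8·M_2 + 2·M_3 = 6(Δ_2 - Δ_1) = -18
Clamped end conditions give two more equations: 2h_0·M_0 + h_0·M_1 = 6(Δ_0 - s'(0)) = -24 and h_2·M_2 + 2h_2·M_3 = 6(s'(6) - Δ_2) = -27.
Forward elimination and back-substitution give M_0 = -137/15, M_1 = 94/15, M_2 = -73/30, M_3 = -83/15.

6.2667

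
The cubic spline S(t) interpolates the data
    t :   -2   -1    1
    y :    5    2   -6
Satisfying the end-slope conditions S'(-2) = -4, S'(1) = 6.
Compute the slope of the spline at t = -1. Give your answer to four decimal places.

-4.6667

With M_i denoting the second derivative at x_i, h_i = 1, 2, and Δ_i = (y_(i+1) − y_i)/h_i = -3, -4:
  1·M_0 + 6·M_1 + 2·M_2 = 6(Δ_1 - Δ_0) = -6
Clamped end conditions give two more equations: 2h_0·M_0 + h_0·M_1 = 6(Δ_0 - S'(-2)) = 6 and h_1·M_1 + 2h_1·M_2 = 6(S'(1) - Δ_1) = 60.
Hence M_0 = 22/3, M_1 = -26/3, M_2 = 58/3.
On [-1, 1], S'(t) = b_1 + 2c_1·(t + 1) + 3d_1·(t + 1)² with b_1 = Δ_1 - h_1(2M_1 + M_2)/6 = -14/3, c_1 = M_1/2 = -13/3, d_1 = (M_2 - M_1)/(6h_1) = 7/3. So S'(-1) = -14/3.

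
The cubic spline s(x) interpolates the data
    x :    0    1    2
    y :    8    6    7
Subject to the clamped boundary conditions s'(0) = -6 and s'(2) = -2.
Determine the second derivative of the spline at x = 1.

5

Put M_i = s'' at the i-th knot. Here h = (1, 1) and Δ = (-2, 1), so the interior equations h_(i-1)·M_(i-1) + 2(h_(i-1)+h_i)·M_i + h_i·M_(i+1) = 6(Δ_i − Δ_(i-1)) read
  1·M_0 + 4·M_1 + 1·M_2 = 6(Δ_1 - Δ_0) = 18
Clamped end conditions give two more equations: 2h_0·M_0 + h_0·M_1 = 6(Δ_0 - s'(0)) = 24 and h_1·M_1 + 2h_1·M_2 = 6(s'(2) - Δ_1) = -18.
Forward elimination and back-substitution give M_0 = 19/2, M_1 = 5, M_2 = -23/2.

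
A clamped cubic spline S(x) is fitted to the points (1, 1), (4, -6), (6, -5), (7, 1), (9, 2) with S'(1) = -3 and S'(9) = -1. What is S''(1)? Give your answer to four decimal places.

Put σ_i = S'' at the i-th knot. Here h = (3, 2, 1, 2) and Δ = (-7/3, 1/2, 6, 1/2), so the interior equations h_(i-1)·σ_(i-1) + 2(h_(i-1)+h_i)·σ_i + h_i·σ_(i+1) = 6(Δ_i − Δ_(i-1)) read
  3·σ_0 + 10·σ_1 + 2·σ_2 = 6(Δ_1 - Δ_0) = 17
  2·σ_1 + 6·σ_2 + 1·σ_3 = 6(Δ_2 - Δ_1) = 33
  1·σ_2 + 6·σ_3 + 2·σ_4 = 6(Δ_3 - Δ_2) = -33
Clamped end conditions give two more equations: 2h_0·σ_0 + h_0·σ_1 = 6(Δ_0 - S'(1)) = 4 and h_3·σ_3 + 2h_3·σ_4 = 6(S'(9) - Δ_3) = -9.
Solving: σ_0 = 254/453, σ_1 = 32/151, σ_2 = 1993/302, σ_3 = -1060/151, σ_4 = 761/604.

0.5607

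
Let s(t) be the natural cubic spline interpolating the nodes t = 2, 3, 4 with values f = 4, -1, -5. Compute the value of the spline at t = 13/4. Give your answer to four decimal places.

Let M_i = s''(x_i). Step sizes h_i = 1, 1; slopes of the chords Δ_i = (y_(i+1) - y_i)/h_i = -5, -4.
  1·M_0 + 4·M_1 + 1·M_2 = 6(Δ_1 - Δ_0) = 6
Natural end conditions: M_0 = M_2 = 0.
Hence M_0 = 0, M_1 = 3/2, M_2 = 0.
On [3, 4], s(t) = -1 - 9/2·(t - 3) + 3/4·(t - 3)² - 1/4·(t - 3)³.
With (t - 3) = 1/4: s(13/4) = -533/256.

-2.0820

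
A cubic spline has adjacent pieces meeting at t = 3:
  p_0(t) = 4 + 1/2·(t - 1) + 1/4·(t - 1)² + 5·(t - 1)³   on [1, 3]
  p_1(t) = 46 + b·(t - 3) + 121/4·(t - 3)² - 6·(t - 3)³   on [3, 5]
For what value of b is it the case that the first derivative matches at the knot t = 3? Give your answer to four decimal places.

61.5000

p_0'(t) = 1/2 + 1/2·(t - 1) + 15·(t - 1)², so p_0'(3) = 123/2. On the right, p_1'(3) = b, so b = 123/2.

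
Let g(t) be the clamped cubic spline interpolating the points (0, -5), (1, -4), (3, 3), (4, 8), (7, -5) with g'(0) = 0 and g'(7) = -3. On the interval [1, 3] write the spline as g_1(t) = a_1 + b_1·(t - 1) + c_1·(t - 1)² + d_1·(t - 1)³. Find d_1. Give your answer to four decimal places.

Put σ_i = g'' at the i-th knot. Here h = (1, 2, 1, 3) and Δ = (1, 7/2, 5, -13/3), so the interior equations h_(i-1)·σ_(i-1) + 2(h_(i-1)+h_i)·σ_i + h_i·σ_(i+1) = 6(Δ_i − Δ_(i-1)) read
  1·σ_0 + 6·σ_1 + 2·σ_2 = 6(Δ_1 - Δ_0) = 15
  2·σ_1 + 6·σ_2 + 1·σ_3 = 6(Δ_2 - Δ_1) = 9
  1·σ_2 + 8·σ_3 + 3·σ_4 = 6(Δ_3 - Δ_2) = -56
Clamped end conditions give two more equations: 2h_0·σ_0 + h_0·σ_1 = 6(Δ_0 - g'(0)) = 6 and h_3·σ_3 + 2h_3·σ_4 = 6(g'(7) - Δ_3) = 8.
Hence σ_0 = 293/122, σ_1 = 73/61, σ_2 = 661/244, σ_3 = -1177/122, σ_4 = 4507/732.
On [1, 3], with g_1(t) = a_1 + b_1·(t - 1) + c_1·(t - 1)² + d_1·(t - 1)³: c_1 = σ_1/2 = 73/122, d_1 = (σ_2 - σ_1)/(6h_1) = 123/976, b_1 = Δ_1 - h_1(2σ_1 + σ_2)/6 = 439/244.

0.1260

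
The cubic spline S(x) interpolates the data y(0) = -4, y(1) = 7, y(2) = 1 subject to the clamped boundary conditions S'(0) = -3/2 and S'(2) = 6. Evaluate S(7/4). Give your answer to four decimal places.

1.2168

Let M_i = S''(x_i). Step sizes h_i = 1, 1; slopes of the chords Δ_i = (y_(i+1) - y_i)/h_i = 11, -6.
  1·M_0 + 4·M_1 + 1·M_2 = 6(Δ_1 - Δ_0) = -102
Clamped end conditions give two more equations: 2h_0·M_0 + h_0·M_1 = 6(Δ_0 - S'(0)) = 75 and h_1·M_1 + 2h_1·M_2 = 6(S'(2) - Δ_1) = 72.
Hence M_0 = 267/4, M_1 = -117/2, M_2 = 261/4.
On [1, 2], S(x) = 7 + 21/8·(x - 1) - 117/4·(x - 1)² + 165/8·(x - 1)³.
With (x - 1) = 3/4: S(7/4) = 623/512.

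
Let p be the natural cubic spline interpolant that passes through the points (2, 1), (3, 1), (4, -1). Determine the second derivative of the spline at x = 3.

-3

Write m_i for p''(x_i). With h_i = 1, 1 and divided differences Δ_i = 0, -2, the continuity of p' gives the tridiagonal system
  1·m_0 + 4·m_1 + 1·m_2 = 6(Δ_1 - Δ_0) = -12
Natural end conditions: m_0 = m_2 = 0.
Forward elimination and back-substitution give m_0 = 0, m_1 = -3, m_2 = 0.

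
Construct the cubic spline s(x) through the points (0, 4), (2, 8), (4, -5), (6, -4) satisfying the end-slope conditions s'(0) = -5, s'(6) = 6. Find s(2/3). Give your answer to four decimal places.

With M_i denoting the second derivative at x_i, h_i = 2, 2, 2, and Δ_i = (y_(i+1) − y_i)/h_i = 2, -13/2, 1/2:
  2·M_0 + 8·M_1 + 2·M_2 = 6(Δ_1 - Δ_0) = -51
  2·M_1 + 8·M_2 + 2·M_3 = 6(Δ_2 - Δ_1) = 42
Clamped end conditions give two more equations: 2h_0·M_0 + h_0·M_1 = 6(Δ_0 - s'(0)) = 42 and h_2·M_2 + 2h_2·M_3 = 6(s'(6) - Δ_2) = 33.
Forward elimination and back-substitution give M_0 = 50/3, M_1 = -37/3, M_2 = 43/6, M_3 = 14/3.
On [0, 2], s(x) = 4 - 5·x + 25/3·x² - 29/12·x³.
With x = 2/3: s(2/3) = 296/81.

3.6543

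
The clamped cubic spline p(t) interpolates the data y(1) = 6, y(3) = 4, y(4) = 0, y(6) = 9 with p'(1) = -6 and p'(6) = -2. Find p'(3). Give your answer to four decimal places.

-3.4063

Let m_i = p''(x_i). Step sizes h_i = 2, 1, 2; slopes of the chords Δ_i = (y_(i+1) - y_i)/h_i = -1, -4, 9/2.
  2·m_0 + 6·m_1 + 1·m_2 = 6(Δ_1 - Δ_0) = -18
  1·m_1 + 6·m_2 + 2·m_3 = 6(Δ_2 - Δ_1) = 51
Clamped end conditions give two more equations: 2h_0·m_0 + h_0·m_1 = 6(Δ_0 - p'(1)) = 30 and h_2·m_2 + 2h_2·m_3 = 6(p'(6) - Δ_2) = -39.
Solving: m_0 = 397/32, m_1 = -157/16, m_2 = 257/16, m_3 = -569/32.
On [3, 4], p'(t) = b_1 + 2c_1·(t - 3) + 3d_1·(t - 3)² with b_1 = Δ_1 - h_1(2m_1 + m_2)/6 = -109/32, c_1 = m_1/2 = -157/32, d_1 = (m_2 - m_1)/(6h_1) = 69/16. So p'(3) = -109/32.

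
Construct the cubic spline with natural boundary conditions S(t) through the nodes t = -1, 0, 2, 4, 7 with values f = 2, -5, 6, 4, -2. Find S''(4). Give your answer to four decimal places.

1.2115

Put m_i = S'' at the i-th knot. Here h = (1, 2, 2, 3) and Δ = (-7, 11/2, -1, -2), so the interior equations h_(i-1)·m_(i-1) + 2(h_(i-1)+h_i)·m_i + h_i·m_(i+1) = 6(Δ_i − Δ_(i-1)) read
  1·m_0 + 6·m_1 + 2·m_2 = 6(Δ_1 - Δ_0) = 75
  2·m_1 + 8·m_2 + 2·m_3 = 6(Δ_2 - Δ_1) = -39
  2·m_2 + 10·m_3 + 3·m_4 = 6(Δ_3 - Δ_2) = -6
Natural end conditions: m_0 = m_4 = 0.
Solving the tridiagonal system: m_0 = 0, m_1 = 807/52, m_2 = -471/52, m_3 = 63/52, m_4 = 0.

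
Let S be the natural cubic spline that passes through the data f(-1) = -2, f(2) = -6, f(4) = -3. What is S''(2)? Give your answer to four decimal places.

1.7000

With M_i denoting the second derivative at x_i, h_i = 3, 2, and Δ_i = (y_(i+1) − y_i)/h_i = -4/3, 3/2:
  3·M_0 + 10·M_1 + 2·M_2 = 6(Δ_1 - Δ_0) = 17
Natural end conditions: M_0 = M_2 = 0.
Forward elimination and back-substitution give M_0 = 0, M_1 = 17/10, M_2 = 0.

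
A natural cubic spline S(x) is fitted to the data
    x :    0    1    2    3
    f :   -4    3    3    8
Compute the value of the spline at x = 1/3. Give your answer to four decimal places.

-1.0148

With M_i denoting the second derivative at x_i, h_i = 1, 1, 1, and Δ_i = (y_(i+1) − y_i)/h_i = 7, 0, 5:
  1·M_0 + 4·M_1 + 1·M_2 = 6(Δ_1 - Δ_0) = -42
  1·M_1 + 4·M_2 + 1·M_3 = 6(Δ_2 - Δ_1) = 30
Natural end conditions: M_0 = M_3 = 0.
Forward elimination and back-substitution give M_0 = 0, M_1 = -66/5, M_2 = 54/5, M_3 = 0.
On [0, 1], S(x) = -4 + 46/5·x + 0·x² - 11/5·x³.
With x = 1/3: S(1/3) = -137/135.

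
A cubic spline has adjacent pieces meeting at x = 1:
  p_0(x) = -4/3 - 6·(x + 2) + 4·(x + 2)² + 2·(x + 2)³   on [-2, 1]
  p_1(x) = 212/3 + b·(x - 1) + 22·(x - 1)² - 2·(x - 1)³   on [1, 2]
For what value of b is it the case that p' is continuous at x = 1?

p_0'(x) = -6 + 8·(x + 2) + 6·(x + 2)², so p_0'(1) = 72. On the right, p_1'(1) = b, so b = 72.

72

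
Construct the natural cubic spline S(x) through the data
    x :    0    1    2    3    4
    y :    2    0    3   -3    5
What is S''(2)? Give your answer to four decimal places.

-23.5714

Let σ_i = S''(x_i). Step sizes h_i = 1, 1, 1, 1; slopes of the chords Δ_i = (y_(i+1) - y_i)/h_i = -2, 3, -6, 8.
  1·σ_0 + 4·σ_1 + 1·σ_2 = 6(Δ_1 - Δ_0) = 30
  1·σ_1 + 4·σ_2 + 1·σ_3 = 6(Δ_2 - Δ_1) = -54
  1·σ_2 + 4·σ_3 + 1·σ_4 = 6(Δ_3 - Δ_2) = 84
Natural end conditions: σ_0 = σ_4 = 0.
Hence σ_0 = 0, σ_1 = 375/28, σ_2 = -165/7, σ_3 = 753/28, σ_4 = 0.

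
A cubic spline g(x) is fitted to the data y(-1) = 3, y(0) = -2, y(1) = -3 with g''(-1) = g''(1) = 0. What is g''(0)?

6

Put m_i = g'' at the i-th knot. Here h = (1, 1) and Δ = (-5, -1), so the interior equations h_(i-1)·m_(i-1) + 2(h_(i-1)+h_i)·m_i + h_i·m_(i+1) = 6(Δ_i − Δ_(i-1)) read
  1·m_0 + 4·m_1 + 1·m_2 = 6(Δ_1 - Δ_0) = 24
Natural end conditions: m_0 = m_2 = 0.
Solving: m_0 = 0, m_1 = 6, m_2 = 0.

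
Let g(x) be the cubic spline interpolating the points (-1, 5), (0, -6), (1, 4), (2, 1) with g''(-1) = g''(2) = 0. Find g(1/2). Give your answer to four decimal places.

-1.6000

Put M_i = g'' at the i-th knot. Here h = (1, 1, 1) and Δ = (-11, 10, -3), so the interior equations h_(i-1)·M_(i-1) + 2(h_(i-1)+h_i)·M_i + h_i·M_(i+1) = 6(Δ_i − Δ_(i-1)) read
  1·M_0 + 4·M_1 + 1·M_2 = 6(Δ_1 - Δ_0) = 126
  1·M_1 + 4·M_2 + 1·M_3 = 6(Δ_2 - Δ_1) = -78
Natural end conditions: M_0 = M_3 = 0.
Hence M_0 = 0, M_1 = 194/5, M_2 = -146/5, M_3 = 0.
On [0, 1], g(x) = -6 + 29/15·x + 97/5·x² - 34/3·x³.
With x = 1/2: g(1/2) = -8/5.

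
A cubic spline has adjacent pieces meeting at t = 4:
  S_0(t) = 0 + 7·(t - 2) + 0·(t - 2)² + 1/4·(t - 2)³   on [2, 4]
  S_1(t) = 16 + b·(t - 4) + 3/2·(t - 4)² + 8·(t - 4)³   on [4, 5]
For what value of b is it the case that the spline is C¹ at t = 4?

S_0'(t) = 7 + 0·(t - 2) + 3/4·(t - 2)², so S_0'(4) = 10. On the right, S_1'(4) = b, so b = 10.

10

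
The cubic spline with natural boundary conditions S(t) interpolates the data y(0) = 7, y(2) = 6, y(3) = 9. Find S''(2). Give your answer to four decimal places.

3.5000

With m_i denoting the second derivative at x_i, h_i = 2, 1, and Δ_i = (y_(i+1) − y_i)/h_i = -1/2, 3:
  2·m_0 + 6·m_1 + 1·m_2 = 6(Δ_1 - Δ_0) = 21
Natural end conditions: m_0 = m_2 = 0.
Solving the tridiagonal system: m_0 = 0, m_1 = 7/2, m_2 = 0.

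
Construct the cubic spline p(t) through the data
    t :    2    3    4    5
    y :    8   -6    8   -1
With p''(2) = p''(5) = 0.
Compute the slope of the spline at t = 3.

Let M_i = p''(x_i). Step sizes h_i = 1, 1, 1; slopes of the chords Δ_i = (y_(i+1) - y_i)/h_i = -14, 14, -9.
  1·M_0 + 4·M_1 + 1·M_2 = 6(Δ_1 - Δ_0) = 168
  1·M_1 + 4·M_2 + 1·M_3 = 6(Δ_2 - Δ_1) = -138
Natural end conditions: M_0 = M_3 = 0.
Solving the tridiagonal system: M_0 = 0, M_1 = 54, M_2 = -48, M_3 = 0.
On [3, 4], p'(t) = b_1 + 2c_1·(t - 3) + 3d_1·(t - 3)² with b_1 = Δ_1 - h_1(2M_1 + M_2)/6 = 4, c_1 = M_1/2 = 27, d_1 = (M_2 - M_1)/(6h_1) = -17. So p'(3) = 4.

4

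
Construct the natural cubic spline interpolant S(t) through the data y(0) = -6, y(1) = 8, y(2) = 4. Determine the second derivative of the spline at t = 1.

-27

Put M_i = S'' at the i-th knot. Here h = (1, 1) and Δ = (14, -4), so the interior equations h_(i-1)·M_(i-1) + 2(h_(i-1)+h_i)·M_i + h_i·M_(i+1) = 6(Δ_i − Δ_(i-1)) read
  1·M_0 + 4·M_1 + 1·M_2 = 6(Δ_1 - Δ_0) = -108
Natural end conditions: M_0 = M_2 = 0.
Solving the tridiagonal system: M_0 = 0, M_1 = -27, M_2 = 0.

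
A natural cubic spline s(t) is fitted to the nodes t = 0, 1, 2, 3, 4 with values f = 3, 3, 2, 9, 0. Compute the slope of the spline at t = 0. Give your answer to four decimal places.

With M_i denoting the second derivative at x_i, h_i = 1, 1, 1, 1, and Δ_i = (y_(i+1) − y_i)/h_i = 0, -1, 7, -9:
  1·M_0 + 4·M_1 + 1·M_2 = 6(Δ_1 - Δ_0) = -6
  1·M_1 + 4·M_2 + 1·M_3 = 6(Δ_2 - Δ_1) = 48
  1·M_2 + 4·M_3 + 1·M_4 = 6(Δ_3 - Δ_2) = -96
Natural end conditions: M_0 = M_4 = 0.
Forward elimination and back-substitution give M_0 = 0, M_1 = -27/4, M_2 = 21, M_3 = -117/4, M_4 = 0.
On [0, 1], s'(t) = b_0 + 2c_0·t + 3d_0·t² with b_0 = Δ_0 - h_0(2M_0 + M_1)/6 = 9/8, c_0 = M_0/2 = 0, d_0 = (M_1 - M_0)/(6h_0) = -9/8. So s'(0) = 9/8.

1.1250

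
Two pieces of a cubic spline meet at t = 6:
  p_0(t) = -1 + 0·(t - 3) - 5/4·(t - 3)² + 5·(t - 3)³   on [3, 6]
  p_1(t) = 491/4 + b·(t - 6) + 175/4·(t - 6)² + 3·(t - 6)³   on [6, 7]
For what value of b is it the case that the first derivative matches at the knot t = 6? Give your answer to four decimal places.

127.5000

p_0'(t) = 0 - 5/2·(t - 3) + 15·(t - 3)², so p_0'(6) = 255/2. On the right, p_1'(6) = b, so b = 255/2.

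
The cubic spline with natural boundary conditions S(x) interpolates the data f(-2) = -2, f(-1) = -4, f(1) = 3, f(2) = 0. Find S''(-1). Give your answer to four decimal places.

With M_i denoting the second derivative at x_i, h_i = 1, 2, 1, and Δ_i = (y_(i+1) − y_i)/h_i = -2, 7/2, -3:
  1·M_0 + 6·M_1 + 2·M_2 = 6(Δ_1 - Δ_0) = 33
  2·M_1 + 6·M_2 + 1·M_3 = 6(Δ_2 - Δ_1) = -39
Natural end conditions: M_0 = M_3 = 0.
Solving the tridiagonal system: M_0 = 0, M_1 = 69/8, M_2 = -75/8, M_3 = 0.

8.6250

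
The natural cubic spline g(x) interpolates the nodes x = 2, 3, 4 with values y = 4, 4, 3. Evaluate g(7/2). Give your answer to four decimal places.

3.5938

With M_i denoting the second derivative at x_i, h_i = 1, 1, and Δ_i = (y_(i+1) − y_i)/h_i = 0, -1:
  1·M_0 + 4·M_1 + 1·M_2 = 6(Δ_1 - Δ_0) = -6
Natural end conditions: M_0 = M_2 = 0.
Solving the tridiagonal system: M_0 = 0, M_1 = -3/2, M_2 = 0.
On [3, 4], g(x) = 4 - 1/2·(x - 3) - 3/4·(x - 3)² + 1/4·(x - 3)³.
With (x - 3) = 1/2: g(7/2) = 115/32.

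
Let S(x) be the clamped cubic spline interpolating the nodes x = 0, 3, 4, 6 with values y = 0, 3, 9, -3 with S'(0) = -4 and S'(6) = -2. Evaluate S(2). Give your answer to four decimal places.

Write σ_i for S''(x_i). With h_i = 3, 1, 2 and divided differences Δ_i = 1, 6, -6, the continuity of S' gives the tridiagonal system
  3·σ_0 + 8·σ_1 + 1·σ_2 = 6(Δ_1 - Δ_0) = 30
  1·σ_1 + 6·σ_2 + 2·σ_3 = 6(Δ_2 - Δ_1) = -72
Clamped end conditions give two more equations: 2h_0·σ_0 + h_0·σ_1 = 6(Δ_0 - S'(0)) = 30 and h_2·σ_2 + 2h_2·σ_3 = 6(S'(6) - Δ_2) = 24.
Hence σ_0 = 52/21, σ_1 = 106/21, σ_2 = -374/21, σ_3 = 313/21.
On [0, 3], S(x) = 0 - 4·x + 26/21·x² + 1/7·x³.
With x = 2: S(2) = -40/21.

-1.9048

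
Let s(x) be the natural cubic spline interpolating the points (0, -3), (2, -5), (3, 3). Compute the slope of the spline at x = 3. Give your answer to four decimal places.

9.5000

Write m_i for s''(x_i). With h_i = 2, 1 and divided differences Δ_i = -1, 8, the continuity of s' gives the tridiagonal system
  2·m_0 + 6·m_1 + 1·m_2 = 6(Δ_1 - Δ_0) = 54
Natural end conditions: m_0 = m_2 = 0.
Solving the tridiagonal system: m_0 = 0, m_1 = 9, m_2 = 0.
On [2, 3], s'(x) = b_1 + 2c_1·(x - 2) + 3d_1·(x - 2)² with b_1 = Δ_1 - h_1(2m_1 + m_2)/6 = 5, c_1 = m_1/2 = 9/2, d_1 = (m_2 - m_1)/(6h_1) = -3/2. So s'(3) = 19/2.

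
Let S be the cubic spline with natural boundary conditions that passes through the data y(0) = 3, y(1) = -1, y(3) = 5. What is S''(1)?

7

Let M_i = S''(x_i). Step sizes h_i = 1, 2; slopes of the chords Δ_i = (y_(i+1) - y_i)/h_i = -4, 3.
  1·M_0 + 6·M_1 + 2·M_2 = 6(Δ_1 - Δ_0) = 42
Natural end conditions: M_0 = M_2 = 0.
Hence M_0 = 0, M_1 = 7, M_2 = 0.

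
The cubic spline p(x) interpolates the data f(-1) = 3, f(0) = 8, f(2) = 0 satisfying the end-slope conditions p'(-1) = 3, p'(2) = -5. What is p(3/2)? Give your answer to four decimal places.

2.9219

Write M_i for p''(x_i). With h_i = 1, 2 and divided differences Δ_i = 5, -4, the continuity of p' gives the tridiagonal system
  1·M_0 + 6·M_1 + 2·M_2 = 6(Δ_1 - Δ_0) = -54
Clamped end conditions give two more equations: 2h_0·M_0 + h_0·M_1 = 6(Δ_0 - p'(-1)) = 12 and h_1·M_1 + 2h_1·M_2 = 6(p'(2) - Δ_1) = -6.
Hence M_0 = 37/3, M_1 = -38/3, M_2 = 29/6.
On [0, 2], p(x) = 8 + 17/6·x - 19/3·x² + 35/24·x³.
With x = 3/2: p(3/2) = 187/64.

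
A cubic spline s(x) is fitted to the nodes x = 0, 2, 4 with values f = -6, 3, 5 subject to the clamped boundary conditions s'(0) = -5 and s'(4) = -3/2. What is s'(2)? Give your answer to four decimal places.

5.7500

Write M_i for s''(x_i). With h_i = 2, 2 and divided differences Δ_i = 9/2, 1, the continuity of s' gives the tridiagonal system
  2·M_0 + 8·M_1 + 2·M_2 = 6(Δ_1 - Δ_0) = -21
Clamped end conditions give two more equations: 2h_0·M_0 + h_0·M_1 = 6(Δ_0 - s'(0)) = 57 and h_1·M_1 + 2h_1·M_2 = 6(s'(4) - Δ_1) = -15.
Forward elimination and back-substitution give M_0 = 71/4, M_1 = -7, M_2 = -1/4.
On [2, 4], s'(x) = b_1 + 2c_1·(x - 2) + 3d_1·(x - 2)² with b_1 = Δ_1 - h_1(2M_1 + M_2)/6 = 23/4, c_1 = M_1/2 = -7/2, d_1 = (M_2 - M_1)/(6h_1) = 9/16. So s'(2) = 23/4.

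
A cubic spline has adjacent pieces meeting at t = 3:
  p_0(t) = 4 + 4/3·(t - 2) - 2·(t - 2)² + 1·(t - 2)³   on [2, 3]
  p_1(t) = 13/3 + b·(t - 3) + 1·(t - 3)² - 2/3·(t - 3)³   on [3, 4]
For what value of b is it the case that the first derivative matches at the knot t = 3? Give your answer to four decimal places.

0.3333

p_0'(t) = 4/3 - 4·(t - 2) + 3·(t - 2)², so p_0'(3) = 1/3. On the right, p_1'(3) = b, so b = 1/3.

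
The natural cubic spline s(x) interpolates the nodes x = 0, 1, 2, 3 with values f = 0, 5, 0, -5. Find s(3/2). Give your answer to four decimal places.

Put M_i = s'' at the i-th knot. Here h = (1, 1, 1) and Δ = (5, -5, -5), so the interior equations h_(i-1)·M_(i-1) + 2(h_(i-1)+h_i)·M_i + h_i·M_(i+1) = 6(Δ_i − Δ_(i-1)) read
  1·M_0 + 4·M_1 + 1·M_2 = 6(Δ_1 - Δ_0) = -60
  1·M_1 + 4·M_2 + 1·M_3 = 6(Δ_2 - Δ_1) = 0
Natural end conditions: M_0 = M_3 = 0.
Forward elimination and back-substitution give M_0 = 0, M_1 = -16, M_2 = 4, M_3 = 0.
On [1, 2], s(x) = 5 - 1/3·(x - 1) - 8·(x - 1)² + 10/3·(x - 1)³.
With (x - 1) = 1/2: s(3/2) = 13/4.

3.2500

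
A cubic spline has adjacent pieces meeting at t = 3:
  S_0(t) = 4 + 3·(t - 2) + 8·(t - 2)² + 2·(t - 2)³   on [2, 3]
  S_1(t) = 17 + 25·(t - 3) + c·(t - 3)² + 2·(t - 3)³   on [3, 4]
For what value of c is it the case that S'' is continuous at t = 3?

14

S_0''(t) = 16 + 12·(t - 2), so S_0''(3) = 28. On the right, S_1''(3) = 2c, so c = 14.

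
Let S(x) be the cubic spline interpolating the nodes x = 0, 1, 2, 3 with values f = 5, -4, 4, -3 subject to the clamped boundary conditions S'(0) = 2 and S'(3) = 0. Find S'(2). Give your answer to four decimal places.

1.1333

With M_i denoting the second derivative at x_i, h_i = 1, 1, 1, and Δ_i = (y_(i+1) − y_i)/h_i = -9, 8, -7:
  1·M_0 + 4·M_1 + 1·M_2 = 6(Δ_1 - Δ_0) = 102
  1·M_1 + 4·M_2 + 1·M_3 = 6(Δ_2 - Δ_1) = -90
Clamped end conditions give two more equations: 2h_0·M_0 + h_0·M_1 = 6(Δ_0 - S'(0)) = -66 and h_2·M_2 + 2h_2·M_3 = 6(S'(3) - Δ_2) = 42.
Solving the tridiagonal system: M_0 = -884/15, M_1 = 778/15, M_2 = -698/15, M_3 = 664/15.
On [2, 3], S'(x) = b_2 + 2c_2·(x - 2) + 3d_2·(x - 2)² with b_2 = Δ_2 - h_2(2M_2 + M_3)/6 = 17/15, c_2 = M_2/2 = -349/15, d_2 = (M_3 - M_2)/(6h_2) = 227/15. So S'(2) = 17/15.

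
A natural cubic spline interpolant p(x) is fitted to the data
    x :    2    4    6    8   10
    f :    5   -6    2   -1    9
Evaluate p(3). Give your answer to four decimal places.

-2.7902

Let M_i = p''(x_i). Step sizes h_i = 2, 2, 2, 2; slopes of the chords Δ_i = (y_(i+1) - y_i)/h_i = -11/2, 4, -3/2, 5.
  2·M_0 + 8·M_1 + 2·M_2 = 6(Δ_1 - Δ_0) = 57
  2·M_1 + 8·M_2 + 2·M_3 = 6(Δ_2 - Δ_1) = -33
  2·M_2 + 8·M_3 + 2·M_4 = 6(Δ_3 - Δ_2) = 39
Natural end conditions: M_0 = M_4 = 0.
Hence M_0 = 0, M_1 = 513/56, M_2 = -57/7, M_3 = 387/56, M_4 = 0.
On [2, 4], p(x) = 5 - 479/56·(x - 2) + 0·(x - 2)² + 171/224·(x - 2)³.
With (x - 2) = 1: p(3) = -625/224.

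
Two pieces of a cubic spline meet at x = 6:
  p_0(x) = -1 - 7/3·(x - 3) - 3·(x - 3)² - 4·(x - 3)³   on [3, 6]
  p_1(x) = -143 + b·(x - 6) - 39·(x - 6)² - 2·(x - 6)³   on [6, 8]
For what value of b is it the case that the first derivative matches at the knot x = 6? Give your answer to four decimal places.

p_0'(x) = -7/3 - 6·(x - 3) - 12·(x - 3)², so p_0'(6) = -385/3. On the right, p_1'(6) = b, so b = -385/3.

-128.3333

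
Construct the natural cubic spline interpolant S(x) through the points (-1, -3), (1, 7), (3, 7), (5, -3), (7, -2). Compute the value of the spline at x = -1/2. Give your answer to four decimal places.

Write M_i for S''(x_i). With h_i = 2, 2, 2, 2 and divided differences Δ_i = 5, 0, -5, 1/2, the continuity of S' gives the tridiagonal system
  2·M_0 + 8·M_1 + 2·M_2 = 6(Δ_1 - Δ_0) = -30
  2·M_1 + 8·M_2 + 2·M_3 = 6(Δ_2 - Δ_1) = -30
  2·M_2 + 8·M_3 + 2·M_4 = 6(Δ_3 - Δ_2) = 33
Natural end conditions: M_0 = M_4 = 0.
Forward elimination and back-substitution give M_0 = 0, M_1 = -297/112, M_2 = -123/28, M_3 = 585/112, M_4 = 0.
On [-1, 1], S(x) = -3 + 659/112·(x + 1) + 0·(x + 1)² - 99/448·(x + 1)³.
With (x + 1) = 1/2: S(-1/2) = -307/3584.

-0.0857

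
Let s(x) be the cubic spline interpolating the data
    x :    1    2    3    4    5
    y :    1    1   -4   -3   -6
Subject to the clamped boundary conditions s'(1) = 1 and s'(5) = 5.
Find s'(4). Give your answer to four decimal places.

With σ_i denoting the second derivative at x_i, h_i = 1, 1, 1, 1, and Δ_i = (y_(i+1) − y_i)/h_i = 0, -5, 1, -3:
  1·σ_0 + 4·σ_1 + 1·σ_2 = 6(Δ_1 - Δ_0) = -30
  1·σ_1 + 4·σ_2 + 1·σ_3 = 6(Δ_2 - Δ_1) = 36
  1·σ_2 + 4·σ_3 + 1·σ_4 = 6(Δ_3 - Δ_2) = -24
Clamped end conditions give two more equations: 2h_0·σ_0 + h_0·σ_1 = 6(Δ_0 - s'(1)) = -6 and h_3·σ_3 + 2h_3·σ_4 = 6(s'(5) - Δ_3) = 48.
Solving: σ_0 = 13/4, σ_1 = -25/2, σ_2 = 67/4, σ_3 = -37/2, σ_4 = 133/4.
On [4, 5], s'(x) = b_3 + 2c_3·(x - 4) + 3d_3·(x - 4)² with b_3 = Δ_3 - h_3(2σ_3 + σ_4)/6 = -19/8, c_3 = σ_3/2 = -37/4, d_3 = (σ_4 - σ_3)/(6h_3) = 69/8. So s'(4) = -19/8.

-2.3750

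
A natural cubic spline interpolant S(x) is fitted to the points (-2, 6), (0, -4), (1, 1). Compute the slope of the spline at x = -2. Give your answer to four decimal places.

Let M_i = S''(x_i). Step sizes h_i = 2, 1; slopes of the chords Δ_i = (y_(i+1) - y_i)/h_i = -5, 5.
  2·M_0 + 6·M_1 + 1·M_2 = 6(Δ_1 - Δ_0) = 60
Natural end conditions: M_0 = M_2 = 0.
Hence M_0 = 0, M_1 = 10, M_2 = 0.
On [-2, 0], S'(x) = b_0 + 2c_0·(x + 2) + 3d_0·(x + 2)² with b_0 = Δ_0 - h_0(2M_0 + M_1)/6 = -25/3, c_0 = M_0/2 = 0, d_0 = (M_1 - M_0)/(6h_0) = 5/6. So S'(-2) = -25/3.

-8.3333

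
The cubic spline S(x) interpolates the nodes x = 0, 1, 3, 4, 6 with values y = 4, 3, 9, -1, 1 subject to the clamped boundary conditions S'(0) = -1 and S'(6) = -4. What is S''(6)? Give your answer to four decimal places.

Write M_i for S''(x_i). With h_i = 1, 2, 1, 2 and divided differences Δ_i = -1, 3, -10, 1, the continuity of S' gives the tridiagonal system
  1·M_0 + 6·M_1 + 2·M_2 = 6(Δ_1 - Δ_0) = 24
  2·M_1 + 6·M_2 + 1·M_3 = 6(Δ_2 - Δ_1) = -78
  1·M_2 + 6·M_3 + 2·M_4 = 6(Δ_3 - Δ_2) = 66
Clamped end conditions give two more equations: 2h_0·M_0 + h_0·M_1 = 6(Δ_0 - S'(0)) = 0 and h_3·M_3 + 2h_3·M_4 = 6(S'(6) - Δ_3) = -30.
Forward elimination and back-substitution give M_0 = -182/31, M_1 = 364/31, M_2 = -629/31, M_3 = 628/31, M_4 = -1093/62.

-17.6290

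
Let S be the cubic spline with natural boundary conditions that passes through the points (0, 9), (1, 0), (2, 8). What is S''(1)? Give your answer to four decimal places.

Write M_i for S''(x_i). With h_i = 1, 1 and divided differences Δ_i = -9, 8, the continuity of S' gives the tridiagonal system
  1·M_0 + 4·M_1 + 1·M_2 = 6(Δ_1 - Δ_0) = 102
Natural end conditions: M_0 = M_2 = 0.
Hence M_0 = 0, M_1 = 51/2, M_2 = 0.

25.5000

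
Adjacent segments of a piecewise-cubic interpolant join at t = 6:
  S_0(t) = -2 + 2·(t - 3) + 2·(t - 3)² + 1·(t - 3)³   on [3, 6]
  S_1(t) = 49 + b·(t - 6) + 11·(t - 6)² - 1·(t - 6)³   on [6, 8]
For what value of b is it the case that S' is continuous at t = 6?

S_0'(t) = 2 + 4·(t - 3) + 3·(t - 3)², so S_0'(6) = 41. On the right, S_1'(6) = b, so b = 41.

41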